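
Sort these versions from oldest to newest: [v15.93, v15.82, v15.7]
[v15.7, v15.82, v15.93]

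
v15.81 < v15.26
False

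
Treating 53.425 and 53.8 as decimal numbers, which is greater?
53.8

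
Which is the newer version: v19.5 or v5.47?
v19.5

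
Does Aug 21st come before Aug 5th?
No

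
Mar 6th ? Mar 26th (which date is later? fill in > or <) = <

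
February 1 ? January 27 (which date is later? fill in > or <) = >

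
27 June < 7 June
False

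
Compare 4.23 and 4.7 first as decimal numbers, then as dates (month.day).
As decimals: 4.23 < 4.7. As dates: 4/23 is later than 4/7 (day 23 > day 7).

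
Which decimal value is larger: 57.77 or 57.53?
57.77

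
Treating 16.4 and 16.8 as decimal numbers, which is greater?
16.8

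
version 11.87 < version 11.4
False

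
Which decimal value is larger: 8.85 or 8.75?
8.85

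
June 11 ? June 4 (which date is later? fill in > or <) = >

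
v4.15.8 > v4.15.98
False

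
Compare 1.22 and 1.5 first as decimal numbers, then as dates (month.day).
As decimals: 1.22 < 1.5. As dates: 1/22 is later than 1/5 (day 22 > day 5).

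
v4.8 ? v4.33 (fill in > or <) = <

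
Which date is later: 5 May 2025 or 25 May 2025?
25 May 2025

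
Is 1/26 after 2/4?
No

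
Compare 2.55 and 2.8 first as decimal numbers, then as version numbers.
As decimals: 2.55 < 2.8. As versions: v2.55 > v2.8 (minor version 55 > 8).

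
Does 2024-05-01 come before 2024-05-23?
Yes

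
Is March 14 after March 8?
Yes. Day 14 comes after day 8 in March — this is a date comparison, not a decimal one (the decimal 3.14 would be smaller than 3.8).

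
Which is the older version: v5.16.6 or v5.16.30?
v5.16.6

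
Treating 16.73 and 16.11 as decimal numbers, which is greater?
16.73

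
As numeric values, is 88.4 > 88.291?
True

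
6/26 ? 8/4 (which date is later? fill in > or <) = <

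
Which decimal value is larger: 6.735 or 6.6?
6.735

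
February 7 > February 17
False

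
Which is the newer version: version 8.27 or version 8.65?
version 8.65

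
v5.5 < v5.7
True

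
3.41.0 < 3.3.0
False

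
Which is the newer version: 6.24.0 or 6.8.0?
6.24.0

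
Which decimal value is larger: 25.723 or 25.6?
25.723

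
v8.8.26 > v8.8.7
True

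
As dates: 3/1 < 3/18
True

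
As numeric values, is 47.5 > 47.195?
True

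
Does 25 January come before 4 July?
Yes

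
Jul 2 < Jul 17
True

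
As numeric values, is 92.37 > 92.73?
False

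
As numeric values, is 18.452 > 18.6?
False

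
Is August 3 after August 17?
No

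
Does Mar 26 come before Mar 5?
No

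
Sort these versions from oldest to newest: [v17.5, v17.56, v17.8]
[v17.5, v17.8, v17.56]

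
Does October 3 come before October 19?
Yes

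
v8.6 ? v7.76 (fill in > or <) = >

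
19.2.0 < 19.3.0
True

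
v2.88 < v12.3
True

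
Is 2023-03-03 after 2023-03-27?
No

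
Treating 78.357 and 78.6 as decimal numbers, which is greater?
78.6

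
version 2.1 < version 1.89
False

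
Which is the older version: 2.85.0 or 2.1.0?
2.1.0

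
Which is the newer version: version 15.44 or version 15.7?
version 15.44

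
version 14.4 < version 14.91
True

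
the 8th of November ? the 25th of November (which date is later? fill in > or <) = <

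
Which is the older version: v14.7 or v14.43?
v14.7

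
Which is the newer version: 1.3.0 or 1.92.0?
1.92.0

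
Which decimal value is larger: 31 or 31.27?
31.27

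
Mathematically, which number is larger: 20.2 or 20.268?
20.268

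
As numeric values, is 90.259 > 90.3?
False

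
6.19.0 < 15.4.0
True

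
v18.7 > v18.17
False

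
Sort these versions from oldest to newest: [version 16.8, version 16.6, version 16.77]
[version 16.6, version 16.8, version 16.77]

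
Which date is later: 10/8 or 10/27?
10/27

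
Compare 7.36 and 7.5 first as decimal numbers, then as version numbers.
As decimals: 7.36 < 7.5. As versions: v7.36 > v7.5 (minor version 36 > 5).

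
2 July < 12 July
True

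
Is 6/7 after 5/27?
Yes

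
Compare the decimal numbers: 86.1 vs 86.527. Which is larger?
86.527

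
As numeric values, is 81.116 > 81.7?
False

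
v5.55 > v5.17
True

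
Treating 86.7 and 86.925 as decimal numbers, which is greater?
86.925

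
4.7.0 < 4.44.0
True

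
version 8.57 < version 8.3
False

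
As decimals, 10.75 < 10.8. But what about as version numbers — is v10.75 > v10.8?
True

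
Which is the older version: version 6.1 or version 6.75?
version 6.1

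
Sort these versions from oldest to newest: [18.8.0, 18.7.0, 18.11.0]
[18.7.0, 18.8.0, 18.11.0]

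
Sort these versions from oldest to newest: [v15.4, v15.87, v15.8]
[v15.4, v15.8, v15.87]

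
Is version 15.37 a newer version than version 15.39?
No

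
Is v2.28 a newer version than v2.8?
Yes. Version numbers are compared segment by segment as integers, not as decimals: minor version 28 > 8, so v2.28 > v2.8 (even though the decimal 2.28 < 2.8).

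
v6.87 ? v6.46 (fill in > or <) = >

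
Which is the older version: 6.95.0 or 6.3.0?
6.3.0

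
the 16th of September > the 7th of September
True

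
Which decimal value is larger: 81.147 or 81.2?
81.2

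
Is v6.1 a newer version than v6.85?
No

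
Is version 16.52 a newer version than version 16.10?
Yes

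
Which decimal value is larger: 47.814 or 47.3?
47.814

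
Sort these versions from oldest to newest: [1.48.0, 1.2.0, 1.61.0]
[1.2.0, 1.48.0, 1.61.0]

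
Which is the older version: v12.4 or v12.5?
v12.4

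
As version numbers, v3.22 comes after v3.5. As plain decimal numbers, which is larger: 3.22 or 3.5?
3.5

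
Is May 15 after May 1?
Yes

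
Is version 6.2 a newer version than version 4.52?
Yes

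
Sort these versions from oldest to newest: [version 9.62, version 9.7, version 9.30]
[version 9.7, version 9.30, version 9.62]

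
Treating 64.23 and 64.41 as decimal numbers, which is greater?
64.41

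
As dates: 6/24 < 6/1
False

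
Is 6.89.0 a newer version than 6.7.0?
Yes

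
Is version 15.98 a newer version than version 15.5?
Yes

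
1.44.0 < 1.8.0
False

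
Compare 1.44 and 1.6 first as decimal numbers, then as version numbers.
As decimals: 1.44 < 1.6. As versions: v1.44 > v1.6 (minor version 44 > 6).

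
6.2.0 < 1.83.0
False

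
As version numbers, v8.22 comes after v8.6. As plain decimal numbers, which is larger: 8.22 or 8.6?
8.6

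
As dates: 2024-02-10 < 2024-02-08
False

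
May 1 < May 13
True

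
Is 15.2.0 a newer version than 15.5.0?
No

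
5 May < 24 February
False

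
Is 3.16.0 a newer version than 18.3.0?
No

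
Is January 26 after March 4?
No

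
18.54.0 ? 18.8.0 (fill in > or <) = >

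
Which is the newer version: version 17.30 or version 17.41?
version 17.41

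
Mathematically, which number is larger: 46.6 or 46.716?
46.716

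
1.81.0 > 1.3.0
True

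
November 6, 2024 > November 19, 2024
False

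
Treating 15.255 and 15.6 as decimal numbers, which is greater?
15.6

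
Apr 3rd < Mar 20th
False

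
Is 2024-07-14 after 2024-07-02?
Yes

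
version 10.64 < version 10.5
False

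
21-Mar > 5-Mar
True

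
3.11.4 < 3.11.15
True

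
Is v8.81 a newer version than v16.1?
No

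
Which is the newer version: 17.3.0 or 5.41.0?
17.3.0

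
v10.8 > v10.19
False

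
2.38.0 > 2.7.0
True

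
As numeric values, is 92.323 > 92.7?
False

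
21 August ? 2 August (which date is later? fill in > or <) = >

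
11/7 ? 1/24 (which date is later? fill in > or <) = >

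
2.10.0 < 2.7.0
False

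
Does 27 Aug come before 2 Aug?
No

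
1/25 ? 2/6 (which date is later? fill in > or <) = <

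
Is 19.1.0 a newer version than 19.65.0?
No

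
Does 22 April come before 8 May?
Yes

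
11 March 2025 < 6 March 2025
False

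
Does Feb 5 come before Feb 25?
Yes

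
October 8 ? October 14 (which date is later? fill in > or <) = <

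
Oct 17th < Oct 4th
False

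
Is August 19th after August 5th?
Yes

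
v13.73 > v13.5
True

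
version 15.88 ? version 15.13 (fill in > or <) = >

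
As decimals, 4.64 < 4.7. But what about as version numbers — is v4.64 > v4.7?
True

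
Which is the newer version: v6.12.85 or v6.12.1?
v6.12.85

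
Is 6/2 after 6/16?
No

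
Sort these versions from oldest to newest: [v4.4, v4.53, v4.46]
[v4.4, v4.46, v4.53]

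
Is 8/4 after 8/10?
No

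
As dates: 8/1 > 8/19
False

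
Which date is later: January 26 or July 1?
July 1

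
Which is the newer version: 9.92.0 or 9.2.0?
9.92.0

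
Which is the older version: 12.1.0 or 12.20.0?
12.1.0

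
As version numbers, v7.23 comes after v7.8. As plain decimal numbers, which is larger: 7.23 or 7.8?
7.8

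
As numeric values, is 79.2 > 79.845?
False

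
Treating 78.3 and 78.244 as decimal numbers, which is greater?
78.3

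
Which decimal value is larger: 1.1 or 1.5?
1.5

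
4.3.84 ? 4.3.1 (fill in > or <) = >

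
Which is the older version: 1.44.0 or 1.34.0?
1.34.0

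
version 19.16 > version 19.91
False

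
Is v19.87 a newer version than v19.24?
Yes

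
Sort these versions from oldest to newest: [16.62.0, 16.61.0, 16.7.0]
[16.7.0, 16.61.0, 16.62.0]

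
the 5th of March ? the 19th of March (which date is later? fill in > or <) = <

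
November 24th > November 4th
True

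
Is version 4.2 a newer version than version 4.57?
No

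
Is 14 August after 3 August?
Yes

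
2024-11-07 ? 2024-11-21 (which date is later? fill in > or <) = <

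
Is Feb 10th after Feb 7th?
Yes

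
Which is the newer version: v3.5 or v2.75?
v3.5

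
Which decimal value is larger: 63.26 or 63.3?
63.3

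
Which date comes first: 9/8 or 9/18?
9/8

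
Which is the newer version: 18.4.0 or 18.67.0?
18.67.0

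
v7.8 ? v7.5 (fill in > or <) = >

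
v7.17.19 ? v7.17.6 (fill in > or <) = >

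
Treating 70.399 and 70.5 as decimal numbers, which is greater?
70.5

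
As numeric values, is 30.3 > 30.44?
False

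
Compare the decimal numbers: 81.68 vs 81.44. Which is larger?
81.68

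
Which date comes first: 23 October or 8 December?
23 October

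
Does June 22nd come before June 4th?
No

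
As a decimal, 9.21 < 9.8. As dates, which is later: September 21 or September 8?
September 21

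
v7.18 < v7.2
False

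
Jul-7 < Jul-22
True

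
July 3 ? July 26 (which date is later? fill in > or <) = <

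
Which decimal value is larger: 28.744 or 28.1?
28.744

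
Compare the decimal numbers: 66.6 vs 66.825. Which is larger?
66.825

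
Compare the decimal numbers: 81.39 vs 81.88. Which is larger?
81.88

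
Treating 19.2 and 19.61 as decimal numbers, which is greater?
19.61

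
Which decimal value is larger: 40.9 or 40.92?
40.92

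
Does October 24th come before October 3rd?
No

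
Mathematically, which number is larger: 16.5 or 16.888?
16.888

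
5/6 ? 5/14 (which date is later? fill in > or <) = <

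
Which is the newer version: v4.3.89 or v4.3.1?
v4.3.89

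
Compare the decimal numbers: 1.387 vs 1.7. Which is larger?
1.7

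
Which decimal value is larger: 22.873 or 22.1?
22.873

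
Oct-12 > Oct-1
True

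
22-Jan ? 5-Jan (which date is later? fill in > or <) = >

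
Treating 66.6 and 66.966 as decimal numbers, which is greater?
66.966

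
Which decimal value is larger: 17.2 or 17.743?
17.743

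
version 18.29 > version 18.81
False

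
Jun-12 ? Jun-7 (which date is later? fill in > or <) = >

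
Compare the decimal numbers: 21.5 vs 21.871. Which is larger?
21.871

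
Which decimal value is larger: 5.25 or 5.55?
5.55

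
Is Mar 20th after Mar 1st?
Yes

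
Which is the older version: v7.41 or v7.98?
v7.41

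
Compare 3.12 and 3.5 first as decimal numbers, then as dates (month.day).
As decimals: 3.12 < 3.5. As dates: 3/12 is later than 3/5 (day 12 > day 5).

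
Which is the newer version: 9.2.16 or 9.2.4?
9.2.16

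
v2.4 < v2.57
True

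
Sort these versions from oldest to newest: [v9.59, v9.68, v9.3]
[v9.3, v9.59, v9.68]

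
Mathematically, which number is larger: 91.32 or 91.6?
91.6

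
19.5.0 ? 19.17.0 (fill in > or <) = <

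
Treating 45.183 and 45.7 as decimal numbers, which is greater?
45.7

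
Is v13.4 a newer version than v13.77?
No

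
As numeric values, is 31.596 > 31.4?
True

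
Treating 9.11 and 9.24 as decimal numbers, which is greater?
9.24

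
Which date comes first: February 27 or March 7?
February 27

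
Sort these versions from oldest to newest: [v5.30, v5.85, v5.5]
[v5.5, v5.30, v5.85]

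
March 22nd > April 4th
False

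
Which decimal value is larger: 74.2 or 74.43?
74.43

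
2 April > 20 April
False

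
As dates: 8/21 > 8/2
True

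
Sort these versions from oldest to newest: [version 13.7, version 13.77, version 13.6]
[version 13.6, version 13.7, version 13.77]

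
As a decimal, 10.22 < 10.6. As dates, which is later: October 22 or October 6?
October 22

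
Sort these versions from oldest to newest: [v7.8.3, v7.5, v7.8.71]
[v7.5, v7.8.3, v7.8.71]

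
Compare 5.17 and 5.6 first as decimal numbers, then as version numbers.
As decimals: 5.17 < 5.6. As versions: v5.17 > v5.6 (minor version 17 > 6).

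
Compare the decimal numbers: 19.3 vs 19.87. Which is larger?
19.87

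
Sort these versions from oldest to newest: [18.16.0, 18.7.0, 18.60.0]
[18.7.0, 18.16.0, 18.60.0]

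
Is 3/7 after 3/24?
No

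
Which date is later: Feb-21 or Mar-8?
Mar-8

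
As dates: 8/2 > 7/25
True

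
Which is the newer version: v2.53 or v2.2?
v2.53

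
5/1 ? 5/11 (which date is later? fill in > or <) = <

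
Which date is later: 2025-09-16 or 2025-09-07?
2025-09-16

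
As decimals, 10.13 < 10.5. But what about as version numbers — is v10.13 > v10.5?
True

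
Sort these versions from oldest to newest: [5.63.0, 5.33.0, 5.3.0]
[5.3.0, 5.33.0, 5.63.0]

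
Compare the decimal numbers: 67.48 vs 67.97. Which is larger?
67.97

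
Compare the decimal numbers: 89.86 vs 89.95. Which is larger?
89.95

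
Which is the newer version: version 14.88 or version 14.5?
version 14.88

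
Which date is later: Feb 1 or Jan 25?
Feb 1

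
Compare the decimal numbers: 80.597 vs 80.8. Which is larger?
80.8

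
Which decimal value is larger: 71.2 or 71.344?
71.344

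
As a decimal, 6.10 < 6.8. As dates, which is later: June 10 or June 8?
June 10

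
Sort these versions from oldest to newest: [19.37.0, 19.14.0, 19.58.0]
[19.14.0, 19.37.0, 19.58.0]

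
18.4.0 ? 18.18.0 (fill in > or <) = <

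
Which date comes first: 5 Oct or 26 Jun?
26 Jun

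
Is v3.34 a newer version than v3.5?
Yes. Version numbers are compared segment by segment as integers, not as decimals: minor version 34 > 5, so v3.34 > v3.5 (even though the decimal 3.34 < 3.5).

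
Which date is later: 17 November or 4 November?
17 November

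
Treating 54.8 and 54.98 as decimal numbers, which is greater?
54.98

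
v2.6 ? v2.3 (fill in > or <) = >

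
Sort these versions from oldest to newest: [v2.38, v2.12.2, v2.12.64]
[v2.12.2, v2.12.64, v2.38]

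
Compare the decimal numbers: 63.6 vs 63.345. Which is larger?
63.6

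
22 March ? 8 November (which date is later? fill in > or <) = <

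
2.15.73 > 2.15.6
True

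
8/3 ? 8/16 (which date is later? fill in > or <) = <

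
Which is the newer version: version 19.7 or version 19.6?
version 19.7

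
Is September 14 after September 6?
Yes. Day 14 comes after day 6 in September — this is a date comparison, not a decimal one (the decimal 9.14 would be smaller than 9.6).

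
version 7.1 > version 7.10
False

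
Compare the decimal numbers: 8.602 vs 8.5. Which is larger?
8.602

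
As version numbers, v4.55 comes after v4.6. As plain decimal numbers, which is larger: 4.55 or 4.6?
4.6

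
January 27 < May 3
True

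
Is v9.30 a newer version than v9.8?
Yes. Version numbers are compared segment by segment as integers, not as decimals: minor version 30 > 8, so v9.30 > v9.8 (even though the decimal 9.30 < 9.8).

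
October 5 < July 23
False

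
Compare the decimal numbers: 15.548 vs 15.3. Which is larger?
15.548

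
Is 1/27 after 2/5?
No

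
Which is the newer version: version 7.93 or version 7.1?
version 7.93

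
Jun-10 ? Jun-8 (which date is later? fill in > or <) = >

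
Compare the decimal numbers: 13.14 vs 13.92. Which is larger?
13.92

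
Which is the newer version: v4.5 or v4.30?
v4.30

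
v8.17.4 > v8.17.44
False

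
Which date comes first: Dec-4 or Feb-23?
Feb-23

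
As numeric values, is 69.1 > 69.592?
False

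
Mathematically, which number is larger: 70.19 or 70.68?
70.68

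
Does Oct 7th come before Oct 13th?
Yes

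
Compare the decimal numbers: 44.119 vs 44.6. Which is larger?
44.6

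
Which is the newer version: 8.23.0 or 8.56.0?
8.56.0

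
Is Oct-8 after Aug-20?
Yes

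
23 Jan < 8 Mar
True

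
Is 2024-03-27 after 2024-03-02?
Yes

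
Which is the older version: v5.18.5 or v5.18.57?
v5.18.5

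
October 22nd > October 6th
True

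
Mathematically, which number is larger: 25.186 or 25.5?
25.5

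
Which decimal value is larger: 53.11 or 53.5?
53.5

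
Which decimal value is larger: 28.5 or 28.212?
28.5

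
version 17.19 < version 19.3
True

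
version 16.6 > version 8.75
True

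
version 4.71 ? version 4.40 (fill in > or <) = >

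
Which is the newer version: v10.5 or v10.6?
v10.6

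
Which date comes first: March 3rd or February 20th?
February 20th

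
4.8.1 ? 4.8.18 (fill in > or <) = <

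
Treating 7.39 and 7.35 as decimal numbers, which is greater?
7.39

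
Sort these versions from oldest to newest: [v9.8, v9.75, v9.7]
[v9.7, v9.8, v9.75]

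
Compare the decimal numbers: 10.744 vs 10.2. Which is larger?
10.744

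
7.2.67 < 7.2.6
False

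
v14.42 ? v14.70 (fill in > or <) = <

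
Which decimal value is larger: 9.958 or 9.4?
9.958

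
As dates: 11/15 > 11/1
True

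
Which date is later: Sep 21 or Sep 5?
Sep 21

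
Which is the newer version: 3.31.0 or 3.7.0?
3.31.0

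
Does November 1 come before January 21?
No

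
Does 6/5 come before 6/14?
Yes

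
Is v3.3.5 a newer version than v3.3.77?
No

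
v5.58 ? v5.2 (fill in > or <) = >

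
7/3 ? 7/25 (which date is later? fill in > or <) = <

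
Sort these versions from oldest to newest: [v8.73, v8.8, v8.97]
[v8.8, v8.73, v8.97]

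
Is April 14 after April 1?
Yes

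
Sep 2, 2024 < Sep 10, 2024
True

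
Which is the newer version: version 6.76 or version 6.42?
version 6.76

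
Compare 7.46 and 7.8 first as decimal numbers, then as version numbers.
As decimals: 7.46 < 7.8. As versions: v7.46 > v7.8 (minor version 46 > 8).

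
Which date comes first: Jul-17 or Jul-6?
Jul-6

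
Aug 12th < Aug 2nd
False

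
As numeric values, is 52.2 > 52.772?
False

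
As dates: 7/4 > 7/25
False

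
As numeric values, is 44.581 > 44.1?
True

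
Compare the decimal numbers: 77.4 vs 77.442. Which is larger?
77.442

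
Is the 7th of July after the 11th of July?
No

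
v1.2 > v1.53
False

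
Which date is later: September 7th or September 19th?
September 19th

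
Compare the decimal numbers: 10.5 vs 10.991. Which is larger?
10.991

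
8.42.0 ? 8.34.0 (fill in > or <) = >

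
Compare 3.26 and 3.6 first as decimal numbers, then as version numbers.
As decimals: 3.26 < 3.6. As versions: v3.26 > v3.6 (minor version 26 > 6).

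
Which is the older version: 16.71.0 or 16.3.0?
16.3.0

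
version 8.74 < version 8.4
False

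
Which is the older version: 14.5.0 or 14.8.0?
14.5.0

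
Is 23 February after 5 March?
No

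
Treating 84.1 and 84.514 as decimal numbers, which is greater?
84.514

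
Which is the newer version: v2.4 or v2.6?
v2.6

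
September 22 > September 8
True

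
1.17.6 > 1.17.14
False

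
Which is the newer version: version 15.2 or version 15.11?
version 15.11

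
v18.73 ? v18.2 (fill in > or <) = >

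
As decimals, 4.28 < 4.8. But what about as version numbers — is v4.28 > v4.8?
True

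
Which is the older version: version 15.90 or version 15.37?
version 15.37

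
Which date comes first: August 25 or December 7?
August 25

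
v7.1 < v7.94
True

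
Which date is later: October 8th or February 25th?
October 8th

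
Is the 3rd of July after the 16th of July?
No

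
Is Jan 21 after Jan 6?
Yes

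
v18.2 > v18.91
False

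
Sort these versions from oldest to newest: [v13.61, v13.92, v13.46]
[v13.46, v13.61, v13.92]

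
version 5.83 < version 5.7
False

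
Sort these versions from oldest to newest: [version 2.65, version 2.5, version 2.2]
[version 2.2, version 2.5, version 2.65]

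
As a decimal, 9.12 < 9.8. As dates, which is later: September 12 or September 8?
September 12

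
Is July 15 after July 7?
Yes. Day 15 comes after day 7 in July — this is a date comparison, not a decimal one (the decimal 7.15 would be smaller than 7.7).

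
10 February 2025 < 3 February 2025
False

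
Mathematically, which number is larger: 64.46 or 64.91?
64.91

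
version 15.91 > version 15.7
True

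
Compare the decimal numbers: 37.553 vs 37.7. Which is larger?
37.7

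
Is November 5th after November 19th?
No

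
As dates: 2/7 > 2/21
False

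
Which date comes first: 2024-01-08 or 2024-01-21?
2024-01-08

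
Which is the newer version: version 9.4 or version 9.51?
version 9.51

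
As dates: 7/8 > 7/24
False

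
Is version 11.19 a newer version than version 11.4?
Yes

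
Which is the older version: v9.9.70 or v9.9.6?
v9.9.6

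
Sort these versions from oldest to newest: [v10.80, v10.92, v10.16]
[v10.16, v10.80, v10.92]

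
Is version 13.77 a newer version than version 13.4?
Yes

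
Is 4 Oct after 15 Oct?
No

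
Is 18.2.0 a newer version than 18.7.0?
No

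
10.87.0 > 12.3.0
False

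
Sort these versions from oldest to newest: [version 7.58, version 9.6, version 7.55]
[version 7.55, version 7.58, version 9.6]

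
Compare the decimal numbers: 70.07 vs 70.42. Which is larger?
70.42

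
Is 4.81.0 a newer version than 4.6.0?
Yes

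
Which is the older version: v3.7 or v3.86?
v3.7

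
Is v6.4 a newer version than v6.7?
No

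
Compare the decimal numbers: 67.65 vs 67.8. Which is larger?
67.8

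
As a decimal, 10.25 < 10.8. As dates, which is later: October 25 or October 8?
October 25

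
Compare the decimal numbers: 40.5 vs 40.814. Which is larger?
40.814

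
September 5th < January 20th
False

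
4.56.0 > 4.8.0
True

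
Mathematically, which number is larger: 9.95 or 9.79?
9.95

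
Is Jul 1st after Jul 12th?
No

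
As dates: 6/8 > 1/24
True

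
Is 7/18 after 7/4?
Yes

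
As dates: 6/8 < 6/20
True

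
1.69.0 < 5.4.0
True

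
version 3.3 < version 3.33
True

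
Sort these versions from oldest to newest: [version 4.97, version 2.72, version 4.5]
[version 2.72, version 4.5, version 4.97]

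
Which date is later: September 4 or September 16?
September 16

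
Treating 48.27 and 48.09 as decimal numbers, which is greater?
48.27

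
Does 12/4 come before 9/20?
No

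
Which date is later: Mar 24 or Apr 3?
Apr 3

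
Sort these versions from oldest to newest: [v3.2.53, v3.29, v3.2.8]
[v3.2.8, v3.2.53, v3.29]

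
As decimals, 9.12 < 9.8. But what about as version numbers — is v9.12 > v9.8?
True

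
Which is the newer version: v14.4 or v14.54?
v14.54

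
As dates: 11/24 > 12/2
False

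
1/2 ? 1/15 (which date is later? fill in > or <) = <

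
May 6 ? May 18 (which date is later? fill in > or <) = <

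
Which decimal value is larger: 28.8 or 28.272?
28.8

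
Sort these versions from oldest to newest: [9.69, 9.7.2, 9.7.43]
[9.7.2, 9.7.43, 9.69]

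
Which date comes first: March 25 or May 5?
March 25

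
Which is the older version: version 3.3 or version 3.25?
version 3.3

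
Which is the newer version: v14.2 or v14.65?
v14.65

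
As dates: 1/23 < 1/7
False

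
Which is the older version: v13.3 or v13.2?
v13.2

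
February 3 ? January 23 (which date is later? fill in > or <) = >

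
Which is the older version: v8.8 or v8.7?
v8.7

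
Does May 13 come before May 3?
No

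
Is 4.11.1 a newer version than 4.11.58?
No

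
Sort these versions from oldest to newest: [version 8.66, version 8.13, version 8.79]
[version 8.13, version 8.66, version 8.79]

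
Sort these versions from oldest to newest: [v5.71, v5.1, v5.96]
[v5.1, v5.71, v5.96]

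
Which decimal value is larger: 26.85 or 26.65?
26.85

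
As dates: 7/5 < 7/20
True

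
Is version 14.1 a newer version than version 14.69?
No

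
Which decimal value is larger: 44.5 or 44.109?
44.5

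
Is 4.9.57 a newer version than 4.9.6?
Yes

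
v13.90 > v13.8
True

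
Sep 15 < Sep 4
False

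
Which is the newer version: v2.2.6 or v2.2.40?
v2.2.40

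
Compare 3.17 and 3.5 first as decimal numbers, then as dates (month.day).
As decimals: 3.17 < 3.5. As dates: 3/17 is later than 3/5 (day 17 > day 5).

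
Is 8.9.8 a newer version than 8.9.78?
No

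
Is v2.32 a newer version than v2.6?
Yes. Version numbers are compared segment by segment as integers, not as decimals: minor version 32 > 6, so v2.32 > v2.6 (even though the decimal 2.32 < 2.6).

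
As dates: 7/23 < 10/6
True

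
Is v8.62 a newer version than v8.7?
Yes. Version numbers are compared segment by segment as integers, not as decimals: minor version 62 > 7, so v8.62 > v8.7 (even though the decimal 8.62 < 8.7).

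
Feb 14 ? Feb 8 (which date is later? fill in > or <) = >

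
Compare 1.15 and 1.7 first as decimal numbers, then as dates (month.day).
As decimals: 1.15 < 1.7. As dates: 1/15 is later than 1/7 (day 15 > day 7).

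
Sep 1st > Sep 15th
False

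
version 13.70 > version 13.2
True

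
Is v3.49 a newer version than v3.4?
Yes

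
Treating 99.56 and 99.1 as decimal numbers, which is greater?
99.56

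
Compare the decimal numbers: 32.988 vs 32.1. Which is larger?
32.988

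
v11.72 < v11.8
False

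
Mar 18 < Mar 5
False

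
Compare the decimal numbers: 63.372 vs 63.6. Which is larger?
63.6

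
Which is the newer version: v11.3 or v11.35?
v11.35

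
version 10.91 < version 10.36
False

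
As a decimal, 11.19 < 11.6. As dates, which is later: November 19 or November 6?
November 19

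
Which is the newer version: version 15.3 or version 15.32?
version 15.32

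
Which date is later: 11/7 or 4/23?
11/7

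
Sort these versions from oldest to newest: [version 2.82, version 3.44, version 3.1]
[version 2.82, version 3.1, version 3.44]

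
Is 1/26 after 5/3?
No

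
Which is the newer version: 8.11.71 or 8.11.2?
8.11.71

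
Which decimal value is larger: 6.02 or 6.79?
6.79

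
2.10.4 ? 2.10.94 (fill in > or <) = <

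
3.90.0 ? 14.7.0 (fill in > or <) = <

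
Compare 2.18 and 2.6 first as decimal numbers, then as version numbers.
As decimals: 2.18 < 2.6. As versions: v2.18 > v2.6 (minor version 18 > 6).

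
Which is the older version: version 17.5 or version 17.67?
version 17.5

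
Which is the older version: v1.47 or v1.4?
v1.4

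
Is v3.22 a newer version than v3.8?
Yes. Version numbers are compared segment by segment as integers, not as decimals: minor version 22 > 8, so v3.22 > v3.8 (even though the decimal 3.22 < 3.8).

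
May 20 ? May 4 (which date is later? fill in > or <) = >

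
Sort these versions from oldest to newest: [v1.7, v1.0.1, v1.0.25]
[v1.0.1, v1.0.25, v1.7]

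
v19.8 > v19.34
False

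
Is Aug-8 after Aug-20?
No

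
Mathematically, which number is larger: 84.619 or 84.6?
84.619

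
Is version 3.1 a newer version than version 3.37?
No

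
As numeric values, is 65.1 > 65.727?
False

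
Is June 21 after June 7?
Yes. Day 21 comes after day 7 in June — this is a date comparison, not a decimal one (the decimal 6.21 would be smaller than 6.7).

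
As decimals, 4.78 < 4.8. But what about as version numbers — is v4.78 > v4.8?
True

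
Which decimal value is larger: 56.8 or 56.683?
56.8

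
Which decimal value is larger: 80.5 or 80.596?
80.596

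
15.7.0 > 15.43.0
False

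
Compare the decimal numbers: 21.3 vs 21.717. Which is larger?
21.717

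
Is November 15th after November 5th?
Yes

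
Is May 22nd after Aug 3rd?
No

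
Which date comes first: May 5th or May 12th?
May 5th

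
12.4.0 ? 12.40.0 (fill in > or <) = <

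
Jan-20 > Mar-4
False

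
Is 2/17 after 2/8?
Yes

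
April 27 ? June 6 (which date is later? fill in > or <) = <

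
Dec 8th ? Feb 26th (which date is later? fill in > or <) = >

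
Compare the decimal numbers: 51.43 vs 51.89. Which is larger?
51.89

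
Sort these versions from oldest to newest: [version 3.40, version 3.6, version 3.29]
[version 3.6, version 3.29, version 3.40]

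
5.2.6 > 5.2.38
False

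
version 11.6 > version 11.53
False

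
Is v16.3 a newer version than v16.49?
No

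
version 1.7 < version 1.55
True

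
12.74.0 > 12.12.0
True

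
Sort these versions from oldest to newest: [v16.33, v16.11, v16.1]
[v16.1, v16.11, v16.33]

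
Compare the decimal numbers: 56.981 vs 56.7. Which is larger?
56.981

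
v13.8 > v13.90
False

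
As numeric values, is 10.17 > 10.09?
True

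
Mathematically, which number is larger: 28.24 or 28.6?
28.6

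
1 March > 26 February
True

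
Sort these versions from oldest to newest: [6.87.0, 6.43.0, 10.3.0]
[6.43.0, 6.87.0, 10.3.0]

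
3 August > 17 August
False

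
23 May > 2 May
True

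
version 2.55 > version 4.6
False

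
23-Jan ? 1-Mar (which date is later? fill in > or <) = <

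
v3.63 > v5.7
False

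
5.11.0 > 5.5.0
True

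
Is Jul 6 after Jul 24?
No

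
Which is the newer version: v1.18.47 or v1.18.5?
v1.18.47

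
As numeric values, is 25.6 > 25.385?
True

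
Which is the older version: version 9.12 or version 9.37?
version 9.12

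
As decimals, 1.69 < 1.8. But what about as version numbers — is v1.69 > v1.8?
True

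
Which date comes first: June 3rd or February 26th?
February 26th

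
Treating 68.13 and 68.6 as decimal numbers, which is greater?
68.6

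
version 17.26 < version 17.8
False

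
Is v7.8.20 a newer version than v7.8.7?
Yes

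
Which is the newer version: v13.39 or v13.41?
v13.41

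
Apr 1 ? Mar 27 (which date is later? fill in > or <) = >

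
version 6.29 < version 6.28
False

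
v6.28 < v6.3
False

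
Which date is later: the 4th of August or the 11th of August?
the 11th of August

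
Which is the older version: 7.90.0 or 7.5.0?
7.5.0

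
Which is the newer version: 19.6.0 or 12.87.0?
19.6.0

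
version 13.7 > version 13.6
True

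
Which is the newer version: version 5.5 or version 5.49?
version 5.49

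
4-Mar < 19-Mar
True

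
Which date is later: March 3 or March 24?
March 24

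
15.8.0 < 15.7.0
False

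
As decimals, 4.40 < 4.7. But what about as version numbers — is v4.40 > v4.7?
True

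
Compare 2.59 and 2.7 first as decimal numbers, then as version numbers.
As decimals: 2.59 < 2.7. As versions: v2.59 > v2.7 (minor version 59 > 7).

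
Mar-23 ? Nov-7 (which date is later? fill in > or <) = <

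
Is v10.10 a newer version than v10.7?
Yes. Version numbers are compared segment by segment as integers, not as decimals: minor version 10 > 7, so v10.10 > v10.7 (even though the decimal 10.10 < 10.7).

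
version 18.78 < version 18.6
False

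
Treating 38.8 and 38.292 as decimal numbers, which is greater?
38.8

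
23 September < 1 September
False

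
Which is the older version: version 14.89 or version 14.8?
version 14.8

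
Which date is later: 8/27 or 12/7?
12/7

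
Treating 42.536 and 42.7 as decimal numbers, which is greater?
42.7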